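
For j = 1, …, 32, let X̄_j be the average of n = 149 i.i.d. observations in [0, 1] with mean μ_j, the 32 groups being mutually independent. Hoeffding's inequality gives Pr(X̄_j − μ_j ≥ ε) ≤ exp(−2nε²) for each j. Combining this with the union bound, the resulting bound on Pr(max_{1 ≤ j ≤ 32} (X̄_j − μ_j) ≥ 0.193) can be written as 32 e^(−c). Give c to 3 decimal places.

11.100

Union bound over the 32 events: Pr(max_{1 ≤ j ≤ 32} (X̄_j − μ_j) ≥ 0.193) ≤ 32·exp(−2nε²) = 32 exp(−2·149·0.193²).
So c = 2·149·0.193² = 11.1002.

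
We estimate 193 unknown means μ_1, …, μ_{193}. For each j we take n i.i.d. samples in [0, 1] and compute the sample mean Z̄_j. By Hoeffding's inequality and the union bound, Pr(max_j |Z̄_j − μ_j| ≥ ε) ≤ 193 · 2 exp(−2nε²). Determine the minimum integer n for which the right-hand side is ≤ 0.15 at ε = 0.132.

Need 2·193·exp(−2nε²) ≤ 0.15, i.e. exp(−2nε²) ≤ 0.15/386.
So 2nε² ≥ ln(386/0.15) = 7.852957.
Hence n ≥ 7.852957/(2·0.132²) = 225.349.
The smallest integer n is 226.

226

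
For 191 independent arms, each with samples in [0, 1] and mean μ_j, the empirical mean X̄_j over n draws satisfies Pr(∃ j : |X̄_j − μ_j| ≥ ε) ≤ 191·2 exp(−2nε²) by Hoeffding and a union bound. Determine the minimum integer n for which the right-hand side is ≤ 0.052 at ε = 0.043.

Need 2·191·exp(−2nε²) ≤ 0.052, i.e. exp(−2nε²) ≤ 0.052/382.
So 2nε² ≥ ln(382/0.052) = 8.901932.
Hence n ≥ 8.901932/(2·0.043²) = 2407.229.
The smallest integer n is 2408.

2408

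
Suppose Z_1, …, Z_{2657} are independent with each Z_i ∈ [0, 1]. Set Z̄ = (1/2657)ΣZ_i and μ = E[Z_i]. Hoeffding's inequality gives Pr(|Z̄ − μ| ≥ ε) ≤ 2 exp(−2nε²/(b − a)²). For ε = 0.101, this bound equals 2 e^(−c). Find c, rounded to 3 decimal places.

54.208

c = 2nε²/(b − a)² = 2·2657·0.101² / 1² = 54.2081.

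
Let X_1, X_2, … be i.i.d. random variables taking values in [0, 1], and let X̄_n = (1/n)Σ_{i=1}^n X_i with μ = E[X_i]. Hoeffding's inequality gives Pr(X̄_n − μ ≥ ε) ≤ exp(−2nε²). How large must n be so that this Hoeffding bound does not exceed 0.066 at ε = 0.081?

208

Require exp(−2nε²) ≤ 0.066, i.e. 2nε² ≥ ln(1/0.066) = 2.718101.
So n ≥ 2.718101 / (2·0.081²) = 207.141.
The smallest integer n is 208.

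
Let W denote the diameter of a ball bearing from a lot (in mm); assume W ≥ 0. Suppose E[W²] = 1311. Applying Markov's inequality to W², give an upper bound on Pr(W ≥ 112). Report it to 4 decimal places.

0.1045

Since W ≥ 0, the event {W ≥ 112} is the same as {W² ≥ 12544}.
Markov's inequality applied to W² gives Pr(W² ≥ 12544) ≤ E[W²]/12544 = 1311/12544 = 0.1045.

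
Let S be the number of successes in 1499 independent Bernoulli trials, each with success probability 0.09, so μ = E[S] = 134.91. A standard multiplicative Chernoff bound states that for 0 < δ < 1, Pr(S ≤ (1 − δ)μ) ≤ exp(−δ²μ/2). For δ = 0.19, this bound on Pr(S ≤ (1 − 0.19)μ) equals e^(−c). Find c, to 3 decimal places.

2.435

c = δ²μ/2 = 0.19²·134.91/2 = 2.4351.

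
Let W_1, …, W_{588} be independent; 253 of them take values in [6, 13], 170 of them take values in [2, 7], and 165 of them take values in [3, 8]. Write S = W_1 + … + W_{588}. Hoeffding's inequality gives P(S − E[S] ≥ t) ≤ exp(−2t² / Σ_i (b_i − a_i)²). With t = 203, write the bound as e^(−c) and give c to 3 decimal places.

Σ(b_i − a_i)² = 253·7² + 170·5² + 165·5² = 20772.
c = 2t² / 20772 = 2·203² / 20772 = 3.9677.

3.968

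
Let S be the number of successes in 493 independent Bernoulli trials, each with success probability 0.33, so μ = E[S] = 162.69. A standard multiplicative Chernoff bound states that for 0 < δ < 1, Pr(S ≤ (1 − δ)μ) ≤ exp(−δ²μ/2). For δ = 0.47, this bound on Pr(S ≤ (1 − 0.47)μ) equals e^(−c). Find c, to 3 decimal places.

17.969

c = δ²μ/2 = 0.47²·162.69/2 = 17.9691.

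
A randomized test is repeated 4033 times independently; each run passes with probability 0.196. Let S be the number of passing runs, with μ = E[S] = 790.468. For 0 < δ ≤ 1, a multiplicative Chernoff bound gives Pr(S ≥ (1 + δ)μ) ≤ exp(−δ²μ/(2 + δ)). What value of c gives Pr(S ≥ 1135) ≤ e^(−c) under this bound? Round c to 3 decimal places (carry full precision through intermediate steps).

61.649

Write 1135 = (1 + δ)μ, so δ = 1135/790.468 − 1 = 0.4358583…
Then the exponent is δ²μ/(2 + δ) = (1135 − μ)² / (μ·(2 + δ)) = 61.648544.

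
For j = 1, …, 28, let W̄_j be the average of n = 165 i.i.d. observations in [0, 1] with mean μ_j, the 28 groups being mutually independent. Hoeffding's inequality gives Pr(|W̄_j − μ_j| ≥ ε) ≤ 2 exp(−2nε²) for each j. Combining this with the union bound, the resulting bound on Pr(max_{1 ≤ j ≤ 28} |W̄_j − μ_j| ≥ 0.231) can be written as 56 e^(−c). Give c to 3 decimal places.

Union bound over the 28 events: Pr(max_{1 ≤ j ≤ 28} |W̄_j − μ_j| ≥ 0.231) ≤ 28·2·exp(−2nε²) = 56 exp(−2·165·0.231²).
So c = 2·165·0.231² = 17.6091.

17.609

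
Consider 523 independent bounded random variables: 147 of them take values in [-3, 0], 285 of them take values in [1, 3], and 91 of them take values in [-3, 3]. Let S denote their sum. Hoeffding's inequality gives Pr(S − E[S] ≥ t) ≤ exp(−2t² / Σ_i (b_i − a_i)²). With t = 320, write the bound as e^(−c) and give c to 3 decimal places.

35.686

Σ(b_i − a_i)² = 147·3² + 285·2² + 91·6² = 5739.
c = 2t² / 5739 = 2·320² / 5739 = 35.6857.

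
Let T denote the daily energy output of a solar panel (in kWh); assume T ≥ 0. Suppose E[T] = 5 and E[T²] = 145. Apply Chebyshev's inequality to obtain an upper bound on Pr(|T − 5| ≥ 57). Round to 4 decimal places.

0.0369

Var(T) = E[T²] − (E[T])² = 145 − 25 = 120.
Chebyshev's inequality: Pr(|T − μ| ≥ t) ≤ Var(T)/t² = 120/3249 = 0.0369.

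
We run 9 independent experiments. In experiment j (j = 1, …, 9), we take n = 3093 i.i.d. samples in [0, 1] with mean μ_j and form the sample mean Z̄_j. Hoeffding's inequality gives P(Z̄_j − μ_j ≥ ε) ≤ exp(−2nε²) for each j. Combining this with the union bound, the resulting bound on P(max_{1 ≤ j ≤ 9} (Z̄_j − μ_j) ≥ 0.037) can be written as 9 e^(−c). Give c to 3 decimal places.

Union bound over the 9 events: P(max_{1 ≤ j ≤ 9} (Z̄_j − μ_j) ≥ 0.037) ≤ 9·exp(−2nε²) = 9 exp(−2·3093·0.037²).
So c = 2·3093·0.037² = 8.4686.

8.469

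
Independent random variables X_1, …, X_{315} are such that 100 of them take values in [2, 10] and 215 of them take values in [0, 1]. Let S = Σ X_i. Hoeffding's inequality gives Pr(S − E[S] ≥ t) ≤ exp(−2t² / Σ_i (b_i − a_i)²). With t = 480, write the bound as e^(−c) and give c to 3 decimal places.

69.660

Σ(b_i − a_i)² = 100·8² + 215·1² = 6615.
c = 2t² / 6615 = 2·480² / 6615 = 69.6599.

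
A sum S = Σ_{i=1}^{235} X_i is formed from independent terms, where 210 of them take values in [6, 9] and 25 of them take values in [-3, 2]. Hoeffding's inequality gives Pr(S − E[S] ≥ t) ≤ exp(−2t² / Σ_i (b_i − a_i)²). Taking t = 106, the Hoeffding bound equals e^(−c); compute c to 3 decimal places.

8.935

Σ(b_i − a_i)² = 210·3² + 25·5² = 2515.
c = 2t² / 2515 = 2·106² / 2515 = 8.9352.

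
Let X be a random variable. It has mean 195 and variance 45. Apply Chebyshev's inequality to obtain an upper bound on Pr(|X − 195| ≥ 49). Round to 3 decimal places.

Chebyshev: Pr(|X − μ| ≥ t) ≤ Var(X)/t².
Bound = 45 / 2401 = 0.0187.

0.019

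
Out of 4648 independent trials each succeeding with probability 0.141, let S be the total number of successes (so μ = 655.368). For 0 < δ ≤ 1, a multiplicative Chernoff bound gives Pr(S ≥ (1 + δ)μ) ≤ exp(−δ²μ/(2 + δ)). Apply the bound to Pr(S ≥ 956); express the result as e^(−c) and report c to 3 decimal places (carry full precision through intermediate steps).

Write 956 = (1 + δ)μ, so δ = 956/655.368 − 1 = 0.4587224…
Then the exponent is δ²μ/(2 + δ) = (956 − μ)² / (μ·(2 + δ)) = 56.088739.

56.089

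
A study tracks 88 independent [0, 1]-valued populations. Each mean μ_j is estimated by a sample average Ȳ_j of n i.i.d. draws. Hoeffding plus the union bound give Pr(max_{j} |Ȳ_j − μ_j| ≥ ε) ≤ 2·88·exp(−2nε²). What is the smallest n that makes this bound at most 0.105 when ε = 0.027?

Need 2·88·exp(−2nε²) ≤ 0.105, i.e. exp(−2nε²) ≤ 0.105/176.
So 2nε² ≥ ln(176/0.105) = 7.424279.
Hence n ≥ 7.424279/(2·0.027²) = 5092.098.
The smallest integer n is 5093.

5093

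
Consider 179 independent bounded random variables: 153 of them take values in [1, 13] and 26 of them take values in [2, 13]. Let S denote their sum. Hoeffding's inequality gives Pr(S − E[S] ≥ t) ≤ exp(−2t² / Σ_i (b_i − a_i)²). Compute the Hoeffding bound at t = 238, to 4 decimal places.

Σ(b_i − a_i)² = 153·12² + 26·11² = 25178.
Exponent = 2·238² / 25178 = 4.49948.
Bound = exp(−4.49948) = 0.01111.

0.0111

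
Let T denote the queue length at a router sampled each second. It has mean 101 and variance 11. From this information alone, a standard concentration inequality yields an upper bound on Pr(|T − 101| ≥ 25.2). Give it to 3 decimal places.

Mean and variance are known, so Chebyshev's inequality applies.
Chebyshev: Pr(|T − μ| ≥ t) ≤ Var(T)/t².
Bound = 11 / 635.04 = 0.0173.

0.017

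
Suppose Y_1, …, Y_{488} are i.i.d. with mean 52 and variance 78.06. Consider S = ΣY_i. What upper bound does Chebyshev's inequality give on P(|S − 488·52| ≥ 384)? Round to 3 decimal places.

0.258

Var(S) = n·Var(Y_i) = 488·78.06 = 38093.28.
Chebyshev: P(|S − 488·52| ≥ 384) ≤ Var(S)/384² = 38093.28/147456 = 0.2583.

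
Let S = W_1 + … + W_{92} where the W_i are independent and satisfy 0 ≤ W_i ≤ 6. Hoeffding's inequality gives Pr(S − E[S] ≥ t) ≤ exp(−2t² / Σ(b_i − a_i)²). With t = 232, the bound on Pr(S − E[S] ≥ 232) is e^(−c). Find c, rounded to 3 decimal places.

Σ(b_i − a_i)² = 92·(6)² = 3312.
c = 2t²/3312 = 2·232²/3312 = 32.5024.

32.502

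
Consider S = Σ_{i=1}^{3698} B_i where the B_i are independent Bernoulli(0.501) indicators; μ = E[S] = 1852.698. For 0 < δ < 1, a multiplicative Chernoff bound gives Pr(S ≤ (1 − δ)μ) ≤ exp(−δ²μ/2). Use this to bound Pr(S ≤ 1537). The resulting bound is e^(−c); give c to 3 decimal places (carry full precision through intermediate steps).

26.897

Write 1537 = (1 − δ)μ, so δ = 1 − 1537/1852.698 = 0.1703991…
Then the exponent is δ²μ/2 = (μ − 1537)²/(2μ) = 26.897321.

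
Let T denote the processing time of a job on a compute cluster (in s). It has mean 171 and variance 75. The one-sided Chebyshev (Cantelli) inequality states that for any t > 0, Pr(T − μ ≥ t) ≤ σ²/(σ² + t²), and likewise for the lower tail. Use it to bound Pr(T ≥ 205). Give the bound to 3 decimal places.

0.061

Here σ² = 75 and t = 34, so σ² + t² = 1231.
Cantelli's bound: 75/1231 = 0.0609.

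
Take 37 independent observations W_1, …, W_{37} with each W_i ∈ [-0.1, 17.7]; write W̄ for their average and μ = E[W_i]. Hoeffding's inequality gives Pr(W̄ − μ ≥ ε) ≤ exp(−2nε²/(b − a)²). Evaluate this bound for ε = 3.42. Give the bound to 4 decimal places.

Exponent: 2nε²/(b − a)² = 2·37·3.42² / 17.8² = 2.73177.
Bound = exp(−2.73177) = 0.06510.

0.0651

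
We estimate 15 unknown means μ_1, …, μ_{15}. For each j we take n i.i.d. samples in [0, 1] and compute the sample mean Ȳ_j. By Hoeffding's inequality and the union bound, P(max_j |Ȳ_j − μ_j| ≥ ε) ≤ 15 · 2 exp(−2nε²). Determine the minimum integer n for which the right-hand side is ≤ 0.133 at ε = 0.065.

642

Need 2·15·exp(−2nε²) ≤ 0.133, i.e. exp(−2nε²) ≤ 0.133/30.
So 2nε² ≥ ln(30/0.133) = 5.418604.
Hence n ≥ 5.418604/(2·0.065²) = 641.255.
The smallest integer n is 642.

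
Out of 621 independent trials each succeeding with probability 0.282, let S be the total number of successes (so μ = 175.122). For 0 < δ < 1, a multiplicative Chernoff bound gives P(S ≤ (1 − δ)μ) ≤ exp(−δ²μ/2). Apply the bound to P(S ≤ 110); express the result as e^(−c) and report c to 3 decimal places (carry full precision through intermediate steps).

Write 110 = (1 − δ)μ, so δ = 1 − 110/175.122 = 0.3718665…
Then the exponent is δ²μ/2 = (μ − 110)²/(2μ) = 12.108344.

12.108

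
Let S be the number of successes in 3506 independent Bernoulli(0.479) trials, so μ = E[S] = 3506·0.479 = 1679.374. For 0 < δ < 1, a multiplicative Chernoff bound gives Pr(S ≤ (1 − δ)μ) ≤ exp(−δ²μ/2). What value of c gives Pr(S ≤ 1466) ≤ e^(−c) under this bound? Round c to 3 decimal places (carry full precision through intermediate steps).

13.555

Write 1466 = (1 − δ)μ, so δ = 1 − 1466/1679.374 = 0.1270557…
Then the exponent is δ²μ/2 = (μ − 1466)²/(2μ) = 13.555189.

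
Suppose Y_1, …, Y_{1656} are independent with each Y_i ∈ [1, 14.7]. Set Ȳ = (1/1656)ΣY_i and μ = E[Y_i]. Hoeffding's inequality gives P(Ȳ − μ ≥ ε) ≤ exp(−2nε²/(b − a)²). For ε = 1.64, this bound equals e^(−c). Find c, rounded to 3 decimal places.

47.461

c = 2nε²/(b − a)² = 2·1656·1.64² / 13.7² = 47.4610.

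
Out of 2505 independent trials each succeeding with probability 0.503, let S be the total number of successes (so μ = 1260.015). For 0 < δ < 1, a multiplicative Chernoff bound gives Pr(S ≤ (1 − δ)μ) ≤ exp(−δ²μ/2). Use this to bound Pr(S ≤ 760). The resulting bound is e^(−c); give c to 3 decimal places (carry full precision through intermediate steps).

Write 760 = (1 − δ)μ, so δ = 1 − 760/1260.015 = 0.3968326…
Then the exponent is δ²μ/2 = (μ − 760)²/(2μ) = 99.211121.

99.211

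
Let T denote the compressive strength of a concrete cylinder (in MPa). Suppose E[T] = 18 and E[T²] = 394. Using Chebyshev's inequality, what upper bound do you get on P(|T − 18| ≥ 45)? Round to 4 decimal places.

Var(T) = E[T²] − (E[T])² = 394 − 324 = 70.
Chebyshev's inequality: P(|T − μ| ≥ t) ≤ Var(T)/t² = 70/2025 = 0.0346.

0.0346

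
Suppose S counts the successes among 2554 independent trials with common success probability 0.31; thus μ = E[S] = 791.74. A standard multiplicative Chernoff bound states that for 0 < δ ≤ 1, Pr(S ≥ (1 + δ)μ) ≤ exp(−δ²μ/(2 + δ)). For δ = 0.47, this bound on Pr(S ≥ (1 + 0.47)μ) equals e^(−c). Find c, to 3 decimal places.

70.808

c = δ²μ/(2 + δ) = 0.47²·791.74/(2 + 0.47) = 70.8078.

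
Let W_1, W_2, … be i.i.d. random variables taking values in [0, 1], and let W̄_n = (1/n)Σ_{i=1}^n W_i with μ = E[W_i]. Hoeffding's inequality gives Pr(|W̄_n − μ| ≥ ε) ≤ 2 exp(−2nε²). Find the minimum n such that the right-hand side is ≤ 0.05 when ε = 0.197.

48

Require 2·exp(−2nε²) ≤ 0.05, i.e. 2nε² ≥ ln(2/0.05) = 3.688879.
So n ≥ 3.688879 / (2·0.197²) = 47.526.
The smallest integer n is 48.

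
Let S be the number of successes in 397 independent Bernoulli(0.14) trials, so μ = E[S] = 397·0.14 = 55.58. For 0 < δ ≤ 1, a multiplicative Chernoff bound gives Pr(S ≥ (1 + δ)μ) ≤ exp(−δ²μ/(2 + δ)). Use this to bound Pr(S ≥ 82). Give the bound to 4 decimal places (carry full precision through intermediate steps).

0.0063

Write 82 = (1 + δ)μ, so δ = 82/55.58 − 1 = 0.4753508…
Then the exponent is δ²μ/(2 + δ) = (82 − μ)² / (μ·(2 + δ)) = 5.073531.
Bound = exp(−5.073531) = 0.00626.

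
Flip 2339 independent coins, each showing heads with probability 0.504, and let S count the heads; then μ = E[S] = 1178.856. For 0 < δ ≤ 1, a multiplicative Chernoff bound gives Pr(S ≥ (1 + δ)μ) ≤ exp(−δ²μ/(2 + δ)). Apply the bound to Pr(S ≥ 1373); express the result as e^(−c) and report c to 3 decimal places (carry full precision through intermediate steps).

14.770

Write 1373 = (1 + δ)μ, so δ = 1373/1178.856 − 1 = 0.1646885…
Then the exponent is δ²μ/(2 + δ) = (1373 − μ)² / (μ·(2 + δ)) = 14.770384.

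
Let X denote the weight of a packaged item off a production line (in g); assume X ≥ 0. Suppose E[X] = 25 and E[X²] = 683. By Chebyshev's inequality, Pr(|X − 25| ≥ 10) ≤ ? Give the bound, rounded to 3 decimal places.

Var(X) = E[X²] − (E[X])² = 683 − 625 = 58.
Chebyshev's inequality: Pr(|X − μ| ≥ t) ≤ Var(X)/t² = 58/100 = 0.5800.

0.580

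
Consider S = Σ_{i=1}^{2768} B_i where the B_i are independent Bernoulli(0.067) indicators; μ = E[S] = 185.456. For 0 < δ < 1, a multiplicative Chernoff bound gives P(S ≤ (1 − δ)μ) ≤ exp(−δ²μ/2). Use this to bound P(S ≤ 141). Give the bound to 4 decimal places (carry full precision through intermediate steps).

Write 141 = (1 − δ)μ, so δ = 1 − 141/185.456 = 0.2397118…
Then the exponent is δ²μ/2 = (μ − 141)²/(2μ) = 5.328315.
Bound = exp(−5.328315) = 0.00485.

0.0049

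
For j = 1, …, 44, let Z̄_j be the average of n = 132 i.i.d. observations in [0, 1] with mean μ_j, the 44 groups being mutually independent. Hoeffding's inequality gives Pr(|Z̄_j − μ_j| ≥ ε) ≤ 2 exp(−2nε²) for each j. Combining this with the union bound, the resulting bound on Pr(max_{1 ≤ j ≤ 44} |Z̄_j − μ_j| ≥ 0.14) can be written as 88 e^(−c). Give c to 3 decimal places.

5.174

Union bound over the 44 events: Pr(max_{1 ≤ j ≤ 44} |Z̄_j − μ_j| ≥ 0.14) ≤ 44·2·exp(−2nε²) = 88 exp(−2·132·0.14²).
So c = 2·132·0.14² = 5.1744.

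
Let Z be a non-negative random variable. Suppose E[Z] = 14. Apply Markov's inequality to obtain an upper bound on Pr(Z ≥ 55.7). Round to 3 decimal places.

0.251

Markov's inequality: for a non-negative random variable, Pr(Z ≥ a) ≤ E[Z]/a.
Here E[Z] = 14 and a = 55.7, so the bound is 14/55.7 = 0.2513.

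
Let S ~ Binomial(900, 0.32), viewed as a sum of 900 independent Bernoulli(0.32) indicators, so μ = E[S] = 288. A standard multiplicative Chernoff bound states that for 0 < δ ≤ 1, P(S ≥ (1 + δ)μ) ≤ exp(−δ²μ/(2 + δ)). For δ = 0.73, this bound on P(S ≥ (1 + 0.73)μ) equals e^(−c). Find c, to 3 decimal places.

c = δ²μ/(2 + δ) = 0.73²·288/(2 + 0.73) = 56.2180.

56.218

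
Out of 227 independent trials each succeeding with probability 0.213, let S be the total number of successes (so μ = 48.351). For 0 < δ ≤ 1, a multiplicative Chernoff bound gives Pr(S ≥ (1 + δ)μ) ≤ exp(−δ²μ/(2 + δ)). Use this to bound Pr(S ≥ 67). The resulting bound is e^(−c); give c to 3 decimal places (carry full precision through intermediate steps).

3.015

Write 67 = (1 + δ)μ, so δ = 67/48.351 − 1 = 0.3857004…
Then the exponent is δ²μ/(2 + δ) = (67 − μ)² / (μ·(2 + δ)) = 3.015017.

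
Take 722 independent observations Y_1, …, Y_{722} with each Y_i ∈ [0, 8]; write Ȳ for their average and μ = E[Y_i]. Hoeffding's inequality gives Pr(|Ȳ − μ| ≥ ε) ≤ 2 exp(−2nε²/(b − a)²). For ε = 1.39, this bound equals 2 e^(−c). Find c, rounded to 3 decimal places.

43.593

c = 2nε²/(b − a)² = 2·722·1.39² / 8² = 43.5930.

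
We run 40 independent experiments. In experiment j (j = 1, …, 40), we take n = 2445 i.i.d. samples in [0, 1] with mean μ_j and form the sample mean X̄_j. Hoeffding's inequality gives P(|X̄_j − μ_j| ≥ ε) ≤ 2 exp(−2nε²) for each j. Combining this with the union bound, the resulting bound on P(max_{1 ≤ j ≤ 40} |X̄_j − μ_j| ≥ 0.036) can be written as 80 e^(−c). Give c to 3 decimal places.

Union bound over the 40 events: P(max_{1 ≤ j ≤ 40} |X̄_j − μ_j| ≥ 0.036) ≤ 40·2·exp(−2nε²) = 80 exp(−2·2445·0.036²).
So c = 2·2445·0.036² = 6.3374.

6.337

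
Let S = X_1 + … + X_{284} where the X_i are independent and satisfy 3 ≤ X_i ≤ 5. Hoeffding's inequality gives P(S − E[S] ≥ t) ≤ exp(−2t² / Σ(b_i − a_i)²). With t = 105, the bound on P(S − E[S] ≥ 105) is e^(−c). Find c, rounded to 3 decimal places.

Σ(b_i − a_i)² = 284·(2)² = 1136.
c = 2t²/1136 = 2·105²/1136 = 19.4102.

19.410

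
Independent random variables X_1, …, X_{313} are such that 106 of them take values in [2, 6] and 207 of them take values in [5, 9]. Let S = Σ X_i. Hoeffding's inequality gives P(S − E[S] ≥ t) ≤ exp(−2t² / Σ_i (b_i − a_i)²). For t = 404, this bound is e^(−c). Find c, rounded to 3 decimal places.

65.182

Σ(b_i − a_i)² = 106·4² + 207·4² = 5008.
c = 2t² / 5008 = 2·404² / 5008 = 65.1821.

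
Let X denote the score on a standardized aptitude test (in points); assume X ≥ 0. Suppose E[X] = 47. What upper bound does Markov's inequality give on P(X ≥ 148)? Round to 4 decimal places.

Markov's inequality: for a non-negative random variable, P(X ≥ a) ≤ E[X]/a.
Here E[X] = 47 and a = 148, so the bound is 47/148 = 0.3176.

0.3176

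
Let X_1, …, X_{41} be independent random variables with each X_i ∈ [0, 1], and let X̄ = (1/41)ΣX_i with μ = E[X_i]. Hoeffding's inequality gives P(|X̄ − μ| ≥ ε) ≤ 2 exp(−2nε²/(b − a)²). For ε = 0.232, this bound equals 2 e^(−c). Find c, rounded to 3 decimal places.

4.414

c = 2nε²/(b − a)² = 2·41·0.232² / 1² = 4.4136.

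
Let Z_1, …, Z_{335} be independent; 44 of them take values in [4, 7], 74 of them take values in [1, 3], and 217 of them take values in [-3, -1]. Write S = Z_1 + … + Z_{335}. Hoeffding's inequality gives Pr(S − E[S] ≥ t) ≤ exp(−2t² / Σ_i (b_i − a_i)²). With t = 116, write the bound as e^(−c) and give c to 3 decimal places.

17.251

Σ(b_i − a_i)² = 44·3² + 74·2² + 217·2² = 1560.
c = 2t² / 1560 = 2·116² / 1560 = 17.2513.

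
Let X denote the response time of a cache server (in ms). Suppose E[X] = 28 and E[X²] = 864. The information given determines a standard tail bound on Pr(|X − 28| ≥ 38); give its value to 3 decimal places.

The first two moments determine the variance, so Chebyshev's inequality is the sharpest standard bound available.
Var(X) = E[X²] − (E[X])² = 864 − 784 = 80.
Chebyshev's inequality: Pr(|X − μ| ≥ t) ≤ Var(X)/t² = 80/1444 = 0.0554.

0.055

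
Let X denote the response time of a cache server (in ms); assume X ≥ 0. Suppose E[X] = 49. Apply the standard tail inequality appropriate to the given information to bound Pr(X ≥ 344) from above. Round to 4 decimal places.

Only the mean of a non-negative variable is known, so Markov's inequality is the applicable tail bound.
Markov's inequality: for a non-negative random variable, Pr(X ≥ a) ≤ E[X]/a.
Here E[X] = 49 and a = 344, so the bound is 49/344 = 0.1424.

0.1424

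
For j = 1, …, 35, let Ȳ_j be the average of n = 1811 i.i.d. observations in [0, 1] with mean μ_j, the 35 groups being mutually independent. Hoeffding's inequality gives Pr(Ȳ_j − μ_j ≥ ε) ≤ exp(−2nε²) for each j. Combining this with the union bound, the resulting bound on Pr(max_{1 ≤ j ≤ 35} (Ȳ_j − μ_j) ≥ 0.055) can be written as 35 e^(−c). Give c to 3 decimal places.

10.957

Union bound over the 35 events: Pr(max_{1 ≤ j ≤ 35} (Ȳ_j − μ_j) ≥ 0.055) ≤ 35·exp(−2nε²) = 35 exp(−2·1811·0.055²).
So c = 2·1811·0.055² = 10.9566.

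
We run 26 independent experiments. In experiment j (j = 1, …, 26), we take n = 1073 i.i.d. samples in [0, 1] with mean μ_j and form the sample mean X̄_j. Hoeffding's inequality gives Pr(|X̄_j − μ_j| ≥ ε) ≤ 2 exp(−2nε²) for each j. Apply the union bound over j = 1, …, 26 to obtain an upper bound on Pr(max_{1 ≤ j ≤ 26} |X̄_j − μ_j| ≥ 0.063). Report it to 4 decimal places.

Per-experiment Hoeffding bound: 2·exp(−2·1073·0.063²) = 2·exp(−8.51747) = 0.00039989.
Union bound over 26 events: 26·0.00039989 = 0.01040.

0.0104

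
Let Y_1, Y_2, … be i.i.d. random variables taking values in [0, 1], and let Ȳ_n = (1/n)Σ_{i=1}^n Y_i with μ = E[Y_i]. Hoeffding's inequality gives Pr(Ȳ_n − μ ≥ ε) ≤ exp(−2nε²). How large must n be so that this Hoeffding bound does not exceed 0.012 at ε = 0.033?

Require exp(−2nε²) ≤ 0.012, i.e. 2nε² ≥ ln(1/0.012) = 4.422849.
So n ≥ 4.422849 / (2·0.033²) = 2030.693.
The smallest integer n is 2031.

2031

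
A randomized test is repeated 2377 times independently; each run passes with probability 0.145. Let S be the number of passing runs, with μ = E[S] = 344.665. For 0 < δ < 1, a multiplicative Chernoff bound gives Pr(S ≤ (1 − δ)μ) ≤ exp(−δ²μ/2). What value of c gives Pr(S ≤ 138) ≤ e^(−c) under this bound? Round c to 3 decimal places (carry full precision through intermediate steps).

61.959

Write 138 = (1 − δ)μ, so δ = 1 − 138/344.665 = 0.5996112…
Then the exponent is δ²μ/2 = (μ − 138)²/(2μ) = 61.959326.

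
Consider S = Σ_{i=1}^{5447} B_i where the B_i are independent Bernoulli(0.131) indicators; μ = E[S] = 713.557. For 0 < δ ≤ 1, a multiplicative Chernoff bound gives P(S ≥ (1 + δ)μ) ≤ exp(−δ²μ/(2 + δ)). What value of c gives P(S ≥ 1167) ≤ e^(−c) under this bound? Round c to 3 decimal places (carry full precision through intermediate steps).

Write 1167 = (1 + δ)μ, so δ = 1167/713.557 − 1 = 0.6354685…
Then the exponent is δ²μ/(2 + δ) = (1167 − μ)² / (μ·(2 + δ)) = 109.334923.

109.335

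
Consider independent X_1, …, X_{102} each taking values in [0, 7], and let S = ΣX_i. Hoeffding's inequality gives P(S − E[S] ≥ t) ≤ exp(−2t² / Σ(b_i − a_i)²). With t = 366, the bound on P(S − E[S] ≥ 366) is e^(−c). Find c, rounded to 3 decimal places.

Σ(b_i − a_i)² = 102·(7)² = 4998.
c = 2t²/4998 = 2·366²/4998 = 53.6038.

53.604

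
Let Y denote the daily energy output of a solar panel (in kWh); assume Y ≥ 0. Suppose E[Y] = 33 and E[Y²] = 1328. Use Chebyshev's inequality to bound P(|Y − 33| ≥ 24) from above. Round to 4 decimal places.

0.4149

Var(Y) = E[Y²] − (E[Y])² = 1328 − 1089 = 239.
Chebyshev's inequality: P(|Y − μ| ≥ t) ≤ Var(Y)/t² = 239/576 = 0.4149.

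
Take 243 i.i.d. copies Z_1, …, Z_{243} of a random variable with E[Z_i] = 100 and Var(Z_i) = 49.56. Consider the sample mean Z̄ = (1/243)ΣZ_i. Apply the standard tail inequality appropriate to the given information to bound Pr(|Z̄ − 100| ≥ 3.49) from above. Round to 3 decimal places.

With mean and variance of each term known, Chebyshev's inequality bounds the deviation of the sum (or sample mean).
Var(Z̄) = Var(Z_i)/n = 49.56/243 = 0.20395.
Chebyshev: Pr(|Z̄ − 100| ≥ 3.49) ≤ Var(Z̄)/(3.49)² = 49.56/(243·3.49²) = 0.0167.

0.017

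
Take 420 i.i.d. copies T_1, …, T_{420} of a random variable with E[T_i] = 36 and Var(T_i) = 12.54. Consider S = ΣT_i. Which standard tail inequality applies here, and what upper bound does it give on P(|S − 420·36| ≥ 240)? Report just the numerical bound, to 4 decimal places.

With mean and variance of each term known, Chebyshev's inequality bounds the deviation of the sum (or sample mean).
Var(S) = n·Var(T_i) = 420·12.54 = 5266.8.
Chebyshev: P(|S − 420·36| ≥ 240) ≤ Var(S)/240² = 5266.8/57600 = 0.0914.

0.0914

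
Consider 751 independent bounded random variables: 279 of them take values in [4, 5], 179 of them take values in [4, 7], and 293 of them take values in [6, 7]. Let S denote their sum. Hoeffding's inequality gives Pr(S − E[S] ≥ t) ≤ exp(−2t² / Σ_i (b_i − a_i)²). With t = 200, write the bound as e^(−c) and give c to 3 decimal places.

Σ(b_i − a_i)² = 279·1² + 179·3² + 293·1² = 2183.
c = 2t² / 2183 = 2·200² / 2183 = 36.6468.

36.647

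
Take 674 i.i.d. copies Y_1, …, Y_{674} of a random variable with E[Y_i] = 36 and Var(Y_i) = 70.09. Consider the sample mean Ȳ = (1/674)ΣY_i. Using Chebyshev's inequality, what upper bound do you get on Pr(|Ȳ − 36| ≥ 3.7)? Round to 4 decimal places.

Var(Ȳ) = Var(Y_i)/n = 70.09/674 = 0.10399.
Chebyshev: Pr(|Ȳ − 36| ≥ 3.7) ≤ Var(Ȳ)/(3.7)² = 70.09/(674·3.7²) = 0.0076.

0.0076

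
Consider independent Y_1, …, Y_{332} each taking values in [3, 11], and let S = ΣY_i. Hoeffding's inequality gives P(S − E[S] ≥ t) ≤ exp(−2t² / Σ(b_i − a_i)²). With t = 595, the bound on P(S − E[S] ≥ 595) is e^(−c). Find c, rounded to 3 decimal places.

33.323

Σ(b_i − a_i)² = 332·(8)² = 21248.
c = 2t²/21248 = 2·595²/21248 = 33.3231.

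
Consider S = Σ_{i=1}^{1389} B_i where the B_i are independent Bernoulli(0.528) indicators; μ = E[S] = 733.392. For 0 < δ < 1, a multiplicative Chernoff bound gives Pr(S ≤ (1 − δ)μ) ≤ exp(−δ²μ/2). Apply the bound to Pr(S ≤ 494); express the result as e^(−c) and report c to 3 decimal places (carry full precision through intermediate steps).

39.071

Write 494 = (1 − δ)μ, so δ = 1 − 494/733.392 = 0.3264175…
Then the exponent is δ²μ/2 = (μ − 494)²/(2μ) = 39.070872.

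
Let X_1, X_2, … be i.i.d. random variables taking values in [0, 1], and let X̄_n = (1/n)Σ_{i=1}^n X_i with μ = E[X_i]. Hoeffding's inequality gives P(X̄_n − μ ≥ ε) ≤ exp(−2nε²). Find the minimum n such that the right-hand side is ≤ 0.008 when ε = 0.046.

Require exp(−2nε²) ≤ 0.008, i.e. 2nε² ≥ ln(1/0.008) = 4.828314.
So n ≥ 4.828314 / (2·0.046²) = 1140.906.
The smallest integer n is 1141.

1141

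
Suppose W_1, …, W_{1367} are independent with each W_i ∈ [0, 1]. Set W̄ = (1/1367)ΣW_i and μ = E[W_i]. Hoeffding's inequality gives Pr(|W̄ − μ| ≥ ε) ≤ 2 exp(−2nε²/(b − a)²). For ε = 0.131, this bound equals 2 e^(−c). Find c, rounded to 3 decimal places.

46.918

c = 2nε²/(b − a)² = 2·1367·0.131² / 1² = 46.9182.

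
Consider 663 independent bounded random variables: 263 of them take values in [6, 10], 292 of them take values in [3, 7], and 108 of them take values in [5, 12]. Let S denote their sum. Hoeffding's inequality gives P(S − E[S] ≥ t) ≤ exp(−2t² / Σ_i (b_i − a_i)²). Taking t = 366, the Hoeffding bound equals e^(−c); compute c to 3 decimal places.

Σ(b_i − a_i)² = 263·4² + 292·4² + 108·7² = 14172.
c = 2t² / 14172 = 2·366² / 14172 = 18.9043.

18.904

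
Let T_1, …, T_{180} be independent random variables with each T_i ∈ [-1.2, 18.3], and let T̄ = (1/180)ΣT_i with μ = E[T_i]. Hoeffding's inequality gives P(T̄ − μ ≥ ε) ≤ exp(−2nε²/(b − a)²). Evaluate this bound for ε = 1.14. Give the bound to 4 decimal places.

Exponent: 2nε²/(b − a)² = 2·180·1.14² / 19.5² = 1.23039.
Bound = exp(−1.23039) = 0.29218.

0.2922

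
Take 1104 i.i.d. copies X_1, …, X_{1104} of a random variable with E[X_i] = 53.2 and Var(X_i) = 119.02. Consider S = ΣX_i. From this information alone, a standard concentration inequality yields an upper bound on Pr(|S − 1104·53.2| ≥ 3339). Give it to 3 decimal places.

With mean and variance of each term known, Chebyshev's inequality bounds the deviation of the sum (or sample mean).
Var(S) = n·Var(X_i) = 1104·119.02 = 131398.08.
Chebyshev: Pr(|S − 1104·53.2| ≥ 3339) ≤ Var(S)/3339² = 131398.08/11148921 = 0.0118.

0.012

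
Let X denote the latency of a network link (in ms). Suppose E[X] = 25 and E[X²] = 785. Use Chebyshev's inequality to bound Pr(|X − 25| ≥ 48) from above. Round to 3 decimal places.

Var(X) = E[X²] − (E[X])² = 785 − 625 = 160.
Chebyshev's inequality: Pr(|X − μ| ≥ t) ≤ Var(X)/t² = 160/2304 = 0.0694.

0.069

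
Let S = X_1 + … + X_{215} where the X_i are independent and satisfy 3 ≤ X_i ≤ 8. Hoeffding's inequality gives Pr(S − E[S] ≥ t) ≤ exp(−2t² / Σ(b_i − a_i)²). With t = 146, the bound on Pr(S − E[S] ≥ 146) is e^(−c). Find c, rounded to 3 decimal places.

Σ(b_i − a_i)² = 215·(5)² = 5375.
c = 2t²/5375 = 2·146²/5375 = 7.9315.

7.932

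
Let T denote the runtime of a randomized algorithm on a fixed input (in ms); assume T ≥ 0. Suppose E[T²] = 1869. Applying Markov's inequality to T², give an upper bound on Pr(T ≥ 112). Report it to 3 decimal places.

Since T ≥ 0, the event {T ≥ 112} is the same as {T² ≥ 12544}.
Markov's inequality applied to T² gives Pr(T² ≥ 12544) ≤ E[T²]/12544 = 1869/12544 = 0.1490.

0.149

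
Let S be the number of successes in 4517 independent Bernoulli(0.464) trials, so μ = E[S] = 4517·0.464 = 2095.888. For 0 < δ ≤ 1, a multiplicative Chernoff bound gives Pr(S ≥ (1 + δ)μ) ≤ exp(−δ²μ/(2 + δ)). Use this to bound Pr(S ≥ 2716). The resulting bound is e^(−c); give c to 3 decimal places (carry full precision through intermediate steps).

79.914

Write 2716 = (1 + δ)μ, so δ = 2716/2095.888 − 1 = 0.2958708…
Then the exponent is δ²μ/(2 + δ) = (2716 − μ)² / (μ·(2 + δ)) = 79.914348.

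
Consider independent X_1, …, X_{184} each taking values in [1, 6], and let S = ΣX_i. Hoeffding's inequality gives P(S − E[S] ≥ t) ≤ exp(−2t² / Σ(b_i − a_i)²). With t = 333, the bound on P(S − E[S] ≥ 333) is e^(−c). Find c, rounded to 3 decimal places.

Σ(b_i − a_i)² = 184·(5)² = 4600.
c = 2t²/4600 = 2·333²/4600 = 48.2126.

48.213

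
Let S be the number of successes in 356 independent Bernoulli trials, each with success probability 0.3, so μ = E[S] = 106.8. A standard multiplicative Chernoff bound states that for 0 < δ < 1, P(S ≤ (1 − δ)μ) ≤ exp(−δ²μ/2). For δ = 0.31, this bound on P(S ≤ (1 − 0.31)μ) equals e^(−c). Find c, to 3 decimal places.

5.132

c = δ²μ/2 = 0.31²·106.8/2 = 5.1317.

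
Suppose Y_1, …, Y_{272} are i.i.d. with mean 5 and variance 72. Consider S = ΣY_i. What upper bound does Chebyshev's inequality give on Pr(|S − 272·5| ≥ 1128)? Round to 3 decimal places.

0.015

Var(S) = n·Var(Y_i) = 272·72 = 19584.
Chebyshev: Pr(|S − 272·5| ≥ 1128) ≤ Var(S)/1128² = 19584/1272384 = 0.0154.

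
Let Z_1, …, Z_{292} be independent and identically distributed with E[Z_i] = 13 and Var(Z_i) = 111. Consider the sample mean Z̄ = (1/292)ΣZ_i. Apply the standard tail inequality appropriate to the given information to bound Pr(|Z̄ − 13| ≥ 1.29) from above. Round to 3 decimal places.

0.228

With mean and variance of each term known, Chebyshev's inequality bounds the deviation of the sum (or sample mean).
Var(Z̄) = Var(Z_i)/n = 111/292 = 0.38014.
Chebyshev: Pr(|Z̄ − 13| ≥ 1.29) ≤ Var(Z̄)/(1.29)² = 111/(292·1.29²) = 0.2284.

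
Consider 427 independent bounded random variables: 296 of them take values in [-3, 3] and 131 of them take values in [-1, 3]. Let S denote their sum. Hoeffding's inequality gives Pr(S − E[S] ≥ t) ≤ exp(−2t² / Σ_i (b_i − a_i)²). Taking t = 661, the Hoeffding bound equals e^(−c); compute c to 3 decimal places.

Σ(b_i − a_i)² = 296·6² + 131·4² = 12752.
c = 2t² / 12752 = 2·661² / 12752 = 68.5259.

68.526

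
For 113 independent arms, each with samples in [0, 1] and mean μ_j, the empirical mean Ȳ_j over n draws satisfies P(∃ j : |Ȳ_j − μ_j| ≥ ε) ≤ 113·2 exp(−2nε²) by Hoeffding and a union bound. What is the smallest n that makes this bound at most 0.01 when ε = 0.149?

Need 2·113·exp(−2nε²) ≤ 0.01, i.e. exp(−2nε²) ≤ 0.01/226.
So 2nε² ≥ ln(226/0.01) = 10.025705.
Hence n ≥ 10.025705/(2·0.149²) = 225.794.
The smallest integer n is 226.

226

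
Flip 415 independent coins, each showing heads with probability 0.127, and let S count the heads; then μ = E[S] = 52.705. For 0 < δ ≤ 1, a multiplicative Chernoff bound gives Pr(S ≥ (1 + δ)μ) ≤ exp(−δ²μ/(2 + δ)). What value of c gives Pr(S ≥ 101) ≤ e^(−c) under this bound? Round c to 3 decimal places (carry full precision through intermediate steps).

Write 101 = (1 + δ)μ, so δ = 101/52.705 − 1 = 0.9163267…
Then the exponent is δ²μ/(2 + δ) = (101 − μ)² / (μ·(2 + δ)) = 15.174568.

15.175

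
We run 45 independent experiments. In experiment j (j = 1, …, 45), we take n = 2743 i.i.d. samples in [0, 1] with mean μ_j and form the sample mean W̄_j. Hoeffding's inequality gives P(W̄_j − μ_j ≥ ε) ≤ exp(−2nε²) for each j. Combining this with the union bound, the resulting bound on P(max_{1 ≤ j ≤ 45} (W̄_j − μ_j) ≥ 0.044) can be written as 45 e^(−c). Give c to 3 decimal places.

Union bound over the 45 events: P(max_{1 ≤ j ≤ 45} (W̄_j − μ_j) ≥ 0.044) ≤ 45·exp(−2nε²) = 45 exp(−2·2743·0.044²).
So c = 2·2743·0.044² = 10.6209.

10.621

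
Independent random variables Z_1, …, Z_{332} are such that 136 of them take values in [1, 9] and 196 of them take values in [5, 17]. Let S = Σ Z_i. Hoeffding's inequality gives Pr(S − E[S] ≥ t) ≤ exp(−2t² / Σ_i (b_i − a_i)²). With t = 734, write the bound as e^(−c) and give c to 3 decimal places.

29.179

Σ(b_i − a_i)² = 136·8² + 196·12² = 36928.
c = 2t² / 36928 = 2·734² / 36928 = 29.1787.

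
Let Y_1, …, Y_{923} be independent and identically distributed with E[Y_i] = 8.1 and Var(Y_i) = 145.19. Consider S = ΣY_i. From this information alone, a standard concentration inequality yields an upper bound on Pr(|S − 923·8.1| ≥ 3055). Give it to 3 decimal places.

With mean and variance of each term known, Chebyshev's inequality bounds the deviation of the sum (or sample mean).
Var(S) = n·Var(Y_i) = 923·145.19 = 134010.37.
Chebyshev: Pr(|S − 923·8.1| ≥ 3055) ≤ Var(S)/3055² = 134010.37/9333025 = 0.0144.

0.014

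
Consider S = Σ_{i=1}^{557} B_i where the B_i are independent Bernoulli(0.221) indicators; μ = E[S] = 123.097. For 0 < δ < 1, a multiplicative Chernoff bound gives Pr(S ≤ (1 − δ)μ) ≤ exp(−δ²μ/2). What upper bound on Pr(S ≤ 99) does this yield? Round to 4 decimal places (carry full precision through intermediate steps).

0.0946

Write 99 = (1 − δ)μ, so δ = 1 − 99/123.097 = 0.1957562…
Then the exponent is δ²μ/2 = (μ − 99)²/(2μ) = 2.358568.
Bound = exp(−2.358568) = 0.09456.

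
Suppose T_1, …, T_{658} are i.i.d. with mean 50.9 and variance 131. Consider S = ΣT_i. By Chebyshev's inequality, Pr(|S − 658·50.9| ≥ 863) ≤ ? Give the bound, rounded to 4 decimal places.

Var(S) = n·Var(T_i) = 658·131 = 86198.
Chebyshev: Pr(|S − 658·50.9| ≥ 863) ≤ Var(S)/863² = 86198/744769 = 0.1157.

0.1157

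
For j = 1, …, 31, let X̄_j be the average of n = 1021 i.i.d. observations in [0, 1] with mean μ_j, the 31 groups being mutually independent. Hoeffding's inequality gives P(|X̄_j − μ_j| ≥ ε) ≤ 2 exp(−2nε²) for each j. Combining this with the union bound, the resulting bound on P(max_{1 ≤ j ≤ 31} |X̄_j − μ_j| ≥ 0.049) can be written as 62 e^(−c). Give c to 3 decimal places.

Union bound over the 31 events: P(max_{1 ≤ j ≤ 31} |X̄_j − μ_j| ≥ 0.049) ≤ 31·2·exp(−2nε²) = 62 exp(−2·1021·0.049²).
So c = 2·1021·0.049² = 4.9028.

4.903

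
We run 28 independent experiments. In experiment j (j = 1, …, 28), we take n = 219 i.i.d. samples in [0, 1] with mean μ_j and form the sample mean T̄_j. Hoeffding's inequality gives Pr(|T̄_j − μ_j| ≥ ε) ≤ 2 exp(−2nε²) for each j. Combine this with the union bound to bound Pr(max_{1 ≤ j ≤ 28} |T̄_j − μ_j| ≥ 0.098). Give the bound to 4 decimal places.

0.8343

Per-experiment Hoeffding bound: 2·exp(−2·219·0.098²) = 2·exp(−4.20655) = 0.029795.
Union bound over 28 events: 28·0.029795 = 0.83427.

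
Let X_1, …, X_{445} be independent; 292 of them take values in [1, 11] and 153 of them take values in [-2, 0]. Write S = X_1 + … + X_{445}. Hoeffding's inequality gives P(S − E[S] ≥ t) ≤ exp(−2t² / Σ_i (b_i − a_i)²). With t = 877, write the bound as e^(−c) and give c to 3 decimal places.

51.599

Σ(b_i − a_i)² = 292·10² + 153·2² = 29812.
c = 2t² / 29812 = 2·877² / 29812 = 51.5986.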